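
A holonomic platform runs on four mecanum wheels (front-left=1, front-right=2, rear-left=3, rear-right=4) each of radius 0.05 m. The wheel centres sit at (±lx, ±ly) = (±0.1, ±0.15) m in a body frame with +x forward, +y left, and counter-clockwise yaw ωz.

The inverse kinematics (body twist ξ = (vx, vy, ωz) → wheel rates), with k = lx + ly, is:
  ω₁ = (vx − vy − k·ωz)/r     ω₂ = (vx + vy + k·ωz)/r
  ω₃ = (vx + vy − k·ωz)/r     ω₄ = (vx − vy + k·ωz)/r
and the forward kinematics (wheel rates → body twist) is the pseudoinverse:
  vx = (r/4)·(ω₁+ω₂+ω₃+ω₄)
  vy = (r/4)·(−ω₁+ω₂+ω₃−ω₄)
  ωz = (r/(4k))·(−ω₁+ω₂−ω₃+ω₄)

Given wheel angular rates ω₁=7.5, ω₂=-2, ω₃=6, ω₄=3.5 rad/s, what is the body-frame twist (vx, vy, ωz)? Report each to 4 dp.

k = lx + ly = 0.1 + 0.15 = 0.2500
ω₁+ω₂+ω₃+ω₄ = 15.0000  →  vx = (0.05/4)·15.0000 = 0.1875
−ω₁+ω₂+ω₃−ω₄ = -7.0000  →  vy = (0.05/4)·-7.0000 = -0.0875
−ω₁+ω₂−ω₃+ω₄ = -12.0000  →  ωz = (0.05/1.0000)·-12.0000 = -0.6000

(0.1875, -0.0875, -0.6000)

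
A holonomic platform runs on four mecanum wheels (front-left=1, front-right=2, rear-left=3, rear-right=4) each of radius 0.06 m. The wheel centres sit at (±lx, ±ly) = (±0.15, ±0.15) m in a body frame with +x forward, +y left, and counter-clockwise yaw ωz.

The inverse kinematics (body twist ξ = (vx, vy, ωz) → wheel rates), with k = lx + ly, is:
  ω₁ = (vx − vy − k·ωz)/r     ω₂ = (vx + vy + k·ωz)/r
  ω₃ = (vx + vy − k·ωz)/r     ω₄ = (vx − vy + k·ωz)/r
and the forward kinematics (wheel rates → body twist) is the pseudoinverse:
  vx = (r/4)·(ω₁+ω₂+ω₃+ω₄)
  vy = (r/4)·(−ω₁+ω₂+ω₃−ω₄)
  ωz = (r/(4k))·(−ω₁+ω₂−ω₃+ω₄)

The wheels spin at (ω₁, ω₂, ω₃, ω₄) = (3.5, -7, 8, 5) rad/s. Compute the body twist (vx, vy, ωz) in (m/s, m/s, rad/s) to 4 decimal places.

k = lx + ly = 0.15 + 0.15 = 0.3000
ω₁+ω₂+ω₃+ω₄ = 9.5000  →  vx = (0.06/4)·9.5000 = 0.1425
−ω₁+ω₂+ω₃−ω₄ = -7.5000  →  vy = (0.06/4)·-7.5000 = -0.1125
−ω₁+ω₂−ω₃+ω₄ = -13.5000  →  ωz = (0.06/1.2000)·-13.5000 = -0.6750

(0.1425, -0.1125, -0.6750)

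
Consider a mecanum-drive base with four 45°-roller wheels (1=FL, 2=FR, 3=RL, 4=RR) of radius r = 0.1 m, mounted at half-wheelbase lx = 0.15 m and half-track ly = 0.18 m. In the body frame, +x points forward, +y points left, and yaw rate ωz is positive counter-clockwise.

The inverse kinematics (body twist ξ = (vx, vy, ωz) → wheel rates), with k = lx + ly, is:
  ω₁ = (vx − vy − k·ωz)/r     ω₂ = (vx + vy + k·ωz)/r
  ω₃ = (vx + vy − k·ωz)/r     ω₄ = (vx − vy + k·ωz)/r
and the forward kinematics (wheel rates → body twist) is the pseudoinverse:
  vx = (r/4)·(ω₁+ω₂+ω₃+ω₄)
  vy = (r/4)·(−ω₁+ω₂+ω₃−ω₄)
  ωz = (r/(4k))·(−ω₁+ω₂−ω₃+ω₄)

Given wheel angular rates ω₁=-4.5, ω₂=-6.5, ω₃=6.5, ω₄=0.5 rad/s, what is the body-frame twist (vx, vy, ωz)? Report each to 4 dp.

(-0.1000, 0.1000, -0.6061)

k = lx + ly = 0.15 + 0.18 = 0.3300
ω₁+ω₂+ω₃+ω₄ = -4.0000  →  vx = (0.1/4)·-4.0000 = -0.1000
−ω₁+ω₂+ω₃−ω₄ = 4.0000  →  vy = (0.1/4)·4.0000 = 0.1000
−ω₁+ω₂−ω₃+ω₄ = -8.0000  →  ωz = (0.1/1.3200)·-8.0000 = -0.6061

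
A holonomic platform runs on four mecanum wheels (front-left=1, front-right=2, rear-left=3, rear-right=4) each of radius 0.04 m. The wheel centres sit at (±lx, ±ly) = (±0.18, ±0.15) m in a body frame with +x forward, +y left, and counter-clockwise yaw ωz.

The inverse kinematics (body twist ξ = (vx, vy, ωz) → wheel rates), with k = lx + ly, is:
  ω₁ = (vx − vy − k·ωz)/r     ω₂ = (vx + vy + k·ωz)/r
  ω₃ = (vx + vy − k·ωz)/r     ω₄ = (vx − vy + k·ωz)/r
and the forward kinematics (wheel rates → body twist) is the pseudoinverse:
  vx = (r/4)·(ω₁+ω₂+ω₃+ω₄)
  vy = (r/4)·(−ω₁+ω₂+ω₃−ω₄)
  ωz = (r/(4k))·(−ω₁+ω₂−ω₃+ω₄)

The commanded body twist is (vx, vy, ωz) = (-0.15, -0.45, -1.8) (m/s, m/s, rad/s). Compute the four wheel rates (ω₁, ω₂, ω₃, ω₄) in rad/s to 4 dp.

(22.3500, -29.8500, -0.1500, -7.3500)

k = lx + ly = 0.18 + 0.15 = 0.3300;  k·ωz = 0.3300·-1.8 = -0.5940
ω₁ (FL) = (vx − vy − k·ωz)/r = 0.8940/0.04 = 22.3500
ω₂ (FR) = (vx + vy + k·ωz)/r = -1.1940/0.04 = -29.8500
ω₃ (RL) = (vx + vy − k·ωz)/r = -0.0060/0.04 = -0.1500
ω₄ (RR) = (vx − vy + k·ωz)/r = -0.2940/0.04 = -7.3500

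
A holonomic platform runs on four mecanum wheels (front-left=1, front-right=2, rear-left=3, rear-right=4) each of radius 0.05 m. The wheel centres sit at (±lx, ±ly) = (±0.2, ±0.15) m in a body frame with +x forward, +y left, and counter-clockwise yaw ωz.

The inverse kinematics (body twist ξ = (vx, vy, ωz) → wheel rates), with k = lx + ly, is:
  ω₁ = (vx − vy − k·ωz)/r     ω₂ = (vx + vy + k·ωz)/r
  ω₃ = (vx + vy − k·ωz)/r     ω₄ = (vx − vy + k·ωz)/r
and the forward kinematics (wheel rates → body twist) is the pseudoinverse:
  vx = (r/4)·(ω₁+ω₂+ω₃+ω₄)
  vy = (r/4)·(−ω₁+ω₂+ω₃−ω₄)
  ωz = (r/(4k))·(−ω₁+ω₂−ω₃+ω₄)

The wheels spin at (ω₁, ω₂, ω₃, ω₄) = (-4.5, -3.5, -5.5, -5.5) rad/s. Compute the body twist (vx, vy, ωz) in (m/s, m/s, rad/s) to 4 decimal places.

(-0.2375, 0.0125, 0.0357)

k = lx + ly = 0.2 + 0.15 = 0.3500
ω₁+ω₂+ω₃+ω₄ = -19.0000  →  vx = (0.05/4)·-19.0000 = -0.2375
−ω₁+ω₂+ω₃−ω₄ = 1.0000  →  vy = (0.05/4)·1.0000 = 0.0125
−ω₁+ω₂−ω₃+ω₄ = 1.0000  →  ωz = (0.05/1.4000)·1.0000 = 0.0357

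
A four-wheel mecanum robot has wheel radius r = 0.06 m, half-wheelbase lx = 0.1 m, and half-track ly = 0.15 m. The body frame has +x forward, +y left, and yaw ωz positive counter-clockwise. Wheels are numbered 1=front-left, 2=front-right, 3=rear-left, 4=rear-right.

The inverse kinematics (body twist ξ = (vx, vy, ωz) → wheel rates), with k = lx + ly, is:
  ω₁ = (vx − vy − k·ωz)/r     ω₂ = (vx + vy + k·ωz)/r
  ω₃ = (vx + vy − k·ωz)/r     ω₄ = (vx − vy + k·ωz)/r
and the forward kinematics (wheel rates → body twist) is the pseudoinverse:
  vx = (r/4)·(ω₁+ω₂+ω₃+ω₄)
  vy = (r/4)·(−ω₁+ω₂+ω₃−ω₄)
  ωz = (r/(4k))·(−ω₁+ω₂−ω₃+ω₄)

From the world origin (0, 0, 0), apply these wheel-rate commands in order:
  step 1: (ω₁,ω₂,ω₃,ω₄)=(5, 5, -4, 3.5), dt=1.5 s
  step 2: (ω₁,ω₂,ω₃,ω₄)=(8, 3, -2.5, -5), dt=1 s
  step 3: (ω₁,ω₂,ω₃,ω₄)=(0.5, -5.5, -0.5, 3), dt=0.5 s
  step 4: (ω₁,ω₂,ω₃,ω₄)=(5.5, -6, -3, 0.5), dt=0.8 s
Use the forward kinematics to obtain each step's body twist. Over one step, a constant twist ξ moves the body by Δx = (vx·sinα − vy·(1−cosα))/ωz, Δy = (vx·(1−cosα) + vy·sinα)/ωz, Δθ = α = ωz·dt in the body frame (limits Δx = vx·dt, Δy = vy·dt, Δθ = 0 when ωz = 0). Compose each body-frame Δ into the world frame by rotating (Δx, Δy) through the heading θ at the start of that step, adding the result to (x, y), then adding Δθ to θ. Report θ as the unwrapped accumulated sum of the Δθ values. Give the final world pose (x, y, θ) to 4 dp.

(0.2674, -0.3483, -0.2340)

step 1: ξ=(vx,vy,ωz)=(0.1425, -0.1125, 0.4500), dt=1.5 → body Δ=(0.2527, -0.0868, 0.6750) → world pose (0.2527, -0.0868, 0.6750)
step 2: ξ=(vx,vy,ωz)=(0.0525, -0.0375, -0.4500), dt=1.0 → body Δ=(0.0424, -0.0479, -0.4500) → world pose (0.3158, -0.0976, 0.2250)
step 3: ξ=(vx,vy,ωz)=(-0.0375, -0.1425, -0.1500), dt=0.5 → body Δ=(-0.0214, -0.0705, -0.0750) → world pose (0.3106, -0.1711, 0.1500)
step 4: ξ=(vx,vy,ωz)=(-0.0450, -0.2250, -0.4800), dt=0.8 → body Δ=(-0.0693, -0.1688, -0.3840) → world pose (0.2674, -0.3483, -0.2340)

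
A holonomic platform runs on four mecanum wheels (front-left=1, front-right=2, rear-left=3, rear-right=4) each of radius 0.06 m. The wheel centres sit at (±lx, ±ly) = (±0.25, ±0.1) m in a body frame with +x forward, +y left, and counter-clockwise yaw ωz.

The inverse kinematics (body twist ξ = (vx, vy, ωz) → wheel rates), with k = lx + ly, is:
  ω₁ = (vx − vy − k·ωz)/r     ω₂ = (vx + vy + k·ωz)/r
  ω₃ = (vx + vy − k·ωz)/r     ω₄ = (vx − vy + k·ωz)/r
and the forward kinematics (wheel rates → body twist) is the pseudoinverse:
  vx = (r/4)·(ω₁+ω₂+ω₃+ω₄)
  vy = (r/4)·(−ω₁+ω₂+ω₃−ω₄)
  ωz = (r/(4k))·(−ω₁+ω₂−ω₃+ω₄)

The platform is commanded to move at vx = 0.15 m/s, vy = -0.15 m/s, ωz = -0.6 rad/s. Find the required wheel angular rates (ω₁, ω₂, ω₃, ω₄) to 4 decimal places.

k = lx + ly = 0.25 + 0.1 = 0.3500;  k·ωz = 0.3500·-0.6 = -0.2100
ω₁ (FL) = (vx − vy − k·ωz)/r = 0.5100/0.06 = 8.5000
ω₂ (FR) = (vx + vy + k·ωz)/r = -0.2100/0.06 = -3.5000
ω₃ (RL) = (vx + vy − k·ωz)/r = 0.2100/0.06 = 3.5000
ω₄ (RR) = (vx − vy + k·ωz)/r = 0.0900/0.06 = 1.5000

(8.5000, -3.5000, 3.5000, 1.5000)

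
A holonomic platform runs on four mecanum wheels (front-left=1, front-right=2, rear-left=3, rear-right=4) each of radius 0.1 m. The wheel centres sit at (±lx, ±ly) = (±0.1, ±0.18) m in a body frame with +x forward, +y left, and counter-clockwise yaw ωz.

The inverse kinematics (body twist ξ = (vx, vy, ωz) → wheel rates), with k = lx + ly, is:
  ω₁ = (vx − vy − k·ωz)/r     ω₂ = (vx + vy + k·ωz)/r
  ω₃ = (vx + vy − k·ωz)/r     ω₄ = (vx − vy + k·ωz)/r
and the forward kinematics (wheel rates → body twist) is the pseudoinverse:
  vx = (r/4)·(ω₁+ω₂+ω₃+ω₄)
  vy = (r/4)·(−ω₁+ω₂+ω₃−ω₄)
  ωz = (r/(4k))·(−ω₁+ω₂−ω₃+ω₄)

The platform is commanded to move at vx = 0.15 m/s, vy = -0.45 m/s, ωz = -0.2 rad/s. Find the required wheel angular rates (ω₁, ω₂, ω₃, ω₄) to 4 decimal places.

k = lx + ly = 0.1 + 0.18 = 0.2800;  k·ωz = 0.2800·-0.2 = -0.0560
ω₁ (FL) = (vx − vy − k·ωz)/r = 0.6560/0.1 = 6.5600
ω₂ (FR) = (vx + vy + k·ωz)/r = -0.3560/0.1 = -3.5600
ω₃ (RL) = (vx + vy − k·ωz)/r = -0.2440/0.1 = -2.4400
ω₄ (RR) = (vx − vy + k·ωz)/r = 0.5440/0.1 = 5.4400

(6.5600, -3.5600, -2.4400, 5.4400)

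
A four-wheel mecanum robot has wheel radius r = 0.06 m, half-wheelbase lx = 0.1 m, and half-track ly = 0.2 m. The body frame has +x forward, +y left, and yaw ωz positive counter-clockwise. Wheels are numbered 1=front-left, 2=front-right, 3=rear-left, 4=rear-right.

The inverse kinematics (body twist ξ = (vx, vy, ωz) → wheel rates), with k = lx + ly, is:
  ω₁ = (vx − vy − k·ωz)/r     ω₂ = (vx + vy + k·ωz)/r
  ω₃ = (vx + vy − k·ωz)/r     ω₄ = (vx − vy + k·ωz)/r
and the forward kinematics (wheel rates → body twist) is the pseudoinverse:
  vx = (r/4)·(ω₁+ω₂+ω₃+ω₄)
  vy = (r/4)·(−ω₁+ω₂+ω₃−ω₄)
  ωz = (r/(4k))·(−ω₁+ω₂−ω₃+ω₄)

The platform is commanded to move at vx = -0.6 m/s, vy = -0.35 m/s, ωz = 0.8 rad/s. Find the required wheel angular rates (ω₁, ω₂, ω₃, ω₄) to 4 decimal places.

(-8.1667, -11.8333, -19.8333, -0.1667)

k = lx + ly = 0.1 + 0.2 = 0.3000;  k·ωz = 0.3000·0.8 = 0.2400
ω₁ (FL) = (vx − vy − k·ωz)/r = -0.4900/0.06 = -8.1667
ω₂ (FR) = (vx + vy + k·ωz)/r = -0.7100/0.06 = -11.8333
ω₃ (RL) = (vx + vy − k·ωz)/r = -1.1900/0.06 = -19.8333
ω₄ (RR) = (vx − vy + k·ωz)/r = -0.0100/0.06 = -0.1667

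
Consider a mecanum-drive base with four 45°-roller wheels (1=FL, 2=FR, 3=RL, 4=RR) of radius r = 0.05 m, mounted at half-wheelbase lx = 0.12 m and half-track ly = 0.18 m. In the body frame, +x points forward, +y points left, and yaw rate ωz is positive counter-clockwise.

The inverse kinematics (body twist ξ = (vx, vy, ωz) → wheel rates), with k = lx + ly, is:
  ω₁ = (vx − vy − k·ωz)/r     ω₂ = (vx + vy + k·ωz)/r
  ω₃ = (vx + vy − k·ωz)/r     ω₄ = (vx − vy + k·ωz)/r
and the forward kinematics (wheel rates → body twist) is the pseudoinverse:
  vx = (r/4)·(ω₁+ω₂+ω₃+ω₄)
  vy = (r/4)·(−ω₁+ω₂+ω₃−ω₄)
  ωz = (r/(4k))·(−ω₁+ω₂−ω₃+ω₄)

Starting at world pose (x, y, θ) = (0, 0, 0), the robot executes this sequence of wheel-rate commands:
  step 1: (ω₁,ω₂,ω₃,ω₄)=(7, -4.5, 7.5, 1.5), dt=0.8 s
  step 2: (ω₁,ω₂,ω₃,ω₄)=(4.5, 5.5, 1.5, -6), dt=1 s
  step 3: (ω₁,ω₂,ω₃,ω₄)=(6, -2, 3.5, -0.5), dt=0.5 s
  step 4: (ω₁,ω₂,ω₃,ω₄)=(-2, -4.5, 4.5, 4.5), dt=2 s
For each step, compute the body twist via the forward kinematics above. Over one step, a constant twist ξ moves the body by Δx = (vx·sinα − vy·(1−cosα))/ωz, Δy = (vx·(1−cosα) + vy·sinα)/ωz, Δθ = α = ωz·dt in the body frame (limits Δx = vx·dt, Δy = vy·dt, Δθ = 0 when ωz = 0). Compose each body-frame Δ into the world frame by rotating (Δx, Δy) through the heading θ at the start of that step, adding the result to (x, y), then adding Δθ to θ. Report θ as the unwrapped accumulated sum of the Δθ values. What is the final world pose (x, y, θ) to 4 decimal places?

step 1: ξ=(vx,vy,ωz)=(0.1438, -0.0688, -0.7292), dt=0.8 → body Δ=(0.0930, -0.0845, -0.5833) → world pose (0.0930, -0.0845, -0.5833)
step 2: ξ=(vx,vy,ωz)=(0.0688, 0.1063, -0.2708), dt=1.0 → body Δ=(0.0822, 0.0957, -0.2708) → world pose (0.2143, -0.0499, -0.8542)
step 3: ξ=(vx,vy,ωz)=(0.0875, -0.0500, -0.5000), dt=0.5 → body Δ=(0.0402, -0.0302, -0.2500) → world pose (0.2180, -0.1001, -1.1042)
step 4: ξ=(vx,vy,ωz)=(0.0312, -0.0312, -0.1042), dt=2.0 → body Δ=(0.0556, -0.0685, -0.2083) → world pose (0.1818, -0.1805, -1.3125)

(0.1818, -0.1805, -1.3125)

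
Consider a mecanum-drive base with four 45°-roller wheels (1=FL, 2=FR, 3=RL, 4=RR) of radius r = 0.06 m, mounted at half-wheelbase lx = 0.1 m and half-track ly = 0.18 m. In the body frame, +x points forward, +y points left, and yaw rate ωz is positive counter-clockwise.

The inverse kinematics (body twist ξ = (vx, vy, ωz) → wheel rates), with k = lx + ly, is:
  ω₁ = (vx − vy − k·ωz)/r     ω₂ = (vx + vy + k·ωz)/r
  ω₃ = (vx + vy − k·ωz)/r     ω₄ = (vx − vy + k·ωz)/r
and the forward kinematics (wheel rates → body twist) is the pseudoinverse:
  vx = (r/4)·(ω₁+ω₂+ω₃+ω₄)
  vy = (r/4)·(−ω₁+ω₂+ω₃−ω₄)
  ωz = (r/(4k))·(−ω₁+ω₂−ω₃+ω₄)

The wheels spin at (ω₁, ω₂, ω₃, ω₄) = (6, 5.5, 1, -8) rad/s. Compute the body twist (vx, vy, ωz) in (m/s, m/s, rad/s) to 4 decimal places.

(0.0675, 0.1275, -0.5089)

k = lx + ly = 0.1 + 0.18 = 0.2800
ω₁+ω₂+ω₃+ω₄ = 4.5000  →  vx = (0.06/4)·4.5000 = 0.0675
−ω₁+ω₂+ω₃−ω₄ = 8.5000  →  vy = (0.06/4)·8.5000 = 0.1275
−ω₁+ω₂−ω₃+ω₄ = -9.5000  →  ωz = (0.06/1.1200)·-9.5000 = -0.5089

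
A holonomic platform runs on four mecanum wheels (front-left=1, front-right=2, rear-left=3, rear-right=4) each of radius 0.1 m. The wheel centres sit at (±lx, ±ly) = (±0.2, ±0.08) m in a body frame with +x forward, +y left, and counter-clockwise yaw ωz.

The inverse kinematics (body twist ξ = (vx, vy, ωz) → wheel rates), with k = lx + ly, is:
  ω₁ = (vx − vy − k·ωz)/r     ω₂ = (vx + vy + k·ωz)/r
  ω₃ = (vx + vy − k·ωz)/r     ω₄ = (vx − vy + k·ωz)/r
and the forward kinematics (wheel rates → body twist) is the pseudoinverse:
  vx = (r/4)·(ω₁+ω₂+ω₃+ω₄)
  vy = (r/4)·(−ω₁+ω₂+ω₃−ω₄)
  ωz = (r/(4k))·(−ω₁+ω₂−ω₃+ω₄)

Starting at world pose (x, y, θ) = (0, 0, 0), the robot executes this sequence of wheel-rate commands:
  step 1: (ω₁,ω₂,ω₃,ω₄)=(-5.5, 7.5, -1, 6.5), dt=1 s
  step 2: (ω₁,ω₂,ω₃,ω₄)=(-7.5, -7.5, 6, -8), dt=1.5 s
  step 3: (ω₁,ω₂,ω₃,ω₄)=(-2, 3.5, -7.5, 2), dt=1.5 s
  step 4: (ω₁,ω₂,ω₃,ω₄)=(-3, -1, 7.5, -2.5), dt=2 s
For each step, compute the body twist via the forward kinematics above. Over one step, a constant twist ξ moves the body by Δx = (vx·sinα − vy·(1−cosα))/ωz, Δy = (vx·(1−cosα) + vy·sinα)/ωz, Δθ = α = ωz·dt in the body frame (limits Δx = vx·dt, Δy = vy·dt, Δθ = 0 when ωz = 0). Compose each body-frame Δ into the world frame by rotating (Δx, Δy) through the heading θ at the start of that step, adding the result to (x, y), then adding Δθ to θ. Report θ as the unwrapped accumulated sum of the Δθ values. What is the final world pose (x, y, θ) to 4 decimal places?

(-1.1676, 0.0990, 0.5357)

step 1: ξ=(vx,vy,ωz)=(0.1875, 0.1375, 1.8304), dt=1.0 → body Δ=(0.0046, 0.2013, 1.8304) → world pose (0.0046, 0.2013, 1.8304)
step 2: ξ=(vx,vy,ωz)=(-0.4250, 0.3500, -1.2500), dt=1.5 → body Δ=(0.0395, 0.7090, -1.8750) → world pose (-0.6908, 0.0575, -0.0446)
step 3: ξ=(vx,vy,ωz)=(-0.1000, -0.1000, 1.3393), dt=1.5 → body Δ=(0.0387, -0.1740, 2.0089) → world pose (-0.6598, -0.1180, 1.9643)
step 4: ξ=(vx,vy,ωz)=(0.0250, 0.3000, -0.7143), dt=2.0 → body Δ=(0.3951, 0.3857, -1.4286) → world pose (-1.1676, 0.0990, 0.5357)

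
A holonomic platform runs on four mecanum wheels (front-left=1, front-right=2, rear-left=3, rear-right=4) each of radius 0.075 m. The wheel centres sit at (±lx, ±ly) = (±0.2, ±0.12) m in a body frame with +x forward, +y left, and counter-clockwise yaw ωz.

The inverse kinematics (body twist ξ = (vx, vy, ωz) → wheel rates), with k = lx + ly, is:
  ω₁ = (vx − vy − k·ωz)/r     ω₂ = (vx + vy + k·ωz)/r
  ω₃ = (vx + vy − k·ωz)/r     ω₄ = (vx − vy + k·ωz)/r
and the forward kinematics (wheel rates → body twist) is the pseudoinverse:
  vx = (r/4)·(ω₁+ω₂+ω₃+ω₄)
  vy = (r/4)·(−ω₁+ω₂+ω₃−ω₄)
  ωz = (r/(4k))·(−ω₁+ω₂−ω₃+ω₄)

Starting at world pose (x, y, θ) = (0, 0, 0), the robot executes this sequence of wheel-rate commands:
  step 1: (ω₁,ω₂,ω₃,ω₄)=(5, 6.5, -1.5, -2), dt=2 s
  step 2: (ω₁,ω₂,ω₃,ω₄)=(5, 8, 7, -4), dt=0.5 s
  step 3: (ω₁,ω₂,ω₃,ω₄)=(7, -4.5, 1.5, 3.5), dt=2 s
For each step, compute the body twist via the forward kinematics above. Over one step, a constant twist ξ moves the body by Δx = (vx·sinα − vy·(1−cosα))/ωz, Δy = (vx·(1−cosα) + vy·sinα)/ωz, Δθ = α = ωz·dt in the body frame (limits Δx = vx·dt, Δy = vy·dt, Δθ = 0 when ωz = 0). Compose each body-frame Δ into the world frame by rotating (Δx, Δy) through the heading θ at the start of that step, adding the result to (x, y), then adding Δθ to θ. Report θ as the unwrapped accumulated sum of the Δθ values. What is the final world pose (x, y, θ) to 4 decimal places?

step 1: ξ=(vx,vy,ωz)=(0.1500, 0.0375, 0.0586), dt=2.0 → body Δ=(0.2949, 0.0924, 0.1172) → world pose (0.2949, 0.0924, 0.1172)
step 2: ξ=(vx,vy,ωz)=(0.3000, 0.2625, -0.4688), dt=0.5 → body Δ=(0.1639, 0.1126, -0.2344) → world pose (0.4446, 0.2233, -0.1172)
step 3: ξ=(vx,vy,ωz)=(0.1406, -0.2531, -0.5566), dt=2.0 → body Δ=(-0.0272, -0.5490, -1.1133) → world pose (0.3534, -0.3187, -1.2305)

(0.3534, -0.3187, -1.2305)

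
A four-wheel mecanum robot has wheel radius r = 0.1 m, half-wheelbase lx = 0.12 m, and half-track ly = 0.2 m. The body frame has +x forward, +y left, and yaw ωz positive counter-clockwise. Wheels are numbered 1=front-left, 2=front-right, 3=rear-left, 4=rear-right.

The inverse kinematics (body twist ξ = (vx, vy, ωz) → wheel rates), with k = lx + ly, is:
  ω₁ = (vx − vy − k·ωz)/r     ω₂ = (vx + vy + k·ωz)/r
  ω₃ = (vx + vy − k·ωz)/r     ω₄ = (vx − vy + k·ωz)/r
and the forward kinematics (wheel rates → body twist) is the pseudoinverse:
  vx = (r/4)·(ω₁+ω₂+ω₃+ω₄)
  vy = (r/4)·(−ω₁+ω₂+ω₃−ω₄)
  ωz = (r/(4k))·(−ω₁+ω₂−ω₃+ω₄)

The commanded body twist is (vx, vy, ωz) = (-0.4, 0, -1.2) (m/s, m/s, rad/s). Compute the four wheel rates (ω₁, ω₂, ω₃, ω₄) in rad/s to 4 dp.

(-0.1600, -7.8400, -0.1600, -7.8400)

k = lx + ly = 0.12 + 0.2 = 0.3200;  k·ωz = 0.3200·-1.2 = -0.3840
ω₁ (FL) = (vx − vy − k·ωz)/r = -0.0160/0.1 = -0.1600
ω₂ (FR) = (vx + vy + k·ωz)/r = -0.7840/0.1 = -7.8400
ω₃ (RL) = (vx + vy − k·ωz)/r = -0.0160/0.1 = -0.1600
ω₄ (RR) = (vx − vy + k·ωz)/r = -0.7840/0.1 = -7.8400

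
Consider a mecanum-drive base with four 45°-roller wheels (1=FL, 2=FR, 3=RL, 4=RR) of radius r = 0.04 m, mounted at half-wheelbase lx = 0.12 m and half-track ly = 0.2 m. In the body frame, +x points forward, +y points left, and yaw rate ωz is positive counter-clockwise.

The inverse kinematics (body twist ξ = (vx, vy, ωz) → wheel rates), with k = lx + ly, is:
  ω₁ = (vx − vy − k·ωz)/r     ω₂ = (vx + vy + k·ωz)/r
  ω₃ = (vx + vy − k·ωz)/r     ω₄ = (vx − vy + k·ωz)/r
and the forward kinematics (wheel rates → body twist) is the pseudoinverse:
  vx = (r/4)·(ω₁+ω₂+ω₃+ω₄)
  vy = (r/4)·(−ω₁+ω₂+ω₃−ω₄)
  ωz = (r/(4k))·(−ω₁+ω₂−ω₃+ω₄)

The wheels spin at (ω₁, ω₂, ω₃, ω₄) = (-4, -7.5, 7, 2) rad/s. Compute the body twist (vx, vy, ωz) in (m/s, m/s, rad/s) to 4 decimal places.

k = lx + ly = 0.12 + 0.2 = 0.3200
ω₁+ω₂+ω₃+ω₄ = -2.5000  →  vx = (0.04/4)·-2.5000 = -0.0250
−ω₁+ω₂+ω₃−ω₄ = 1.5000  →  vy = (0.04/4)·1.5000 = 0.0150
−ω₁+ω₂−ω₃+ω₄ = -8.5000  →  ωz = (0.04/1.2800)·-8.5000 = -0.2656

(-0.0250, 0.0150, -0.2656)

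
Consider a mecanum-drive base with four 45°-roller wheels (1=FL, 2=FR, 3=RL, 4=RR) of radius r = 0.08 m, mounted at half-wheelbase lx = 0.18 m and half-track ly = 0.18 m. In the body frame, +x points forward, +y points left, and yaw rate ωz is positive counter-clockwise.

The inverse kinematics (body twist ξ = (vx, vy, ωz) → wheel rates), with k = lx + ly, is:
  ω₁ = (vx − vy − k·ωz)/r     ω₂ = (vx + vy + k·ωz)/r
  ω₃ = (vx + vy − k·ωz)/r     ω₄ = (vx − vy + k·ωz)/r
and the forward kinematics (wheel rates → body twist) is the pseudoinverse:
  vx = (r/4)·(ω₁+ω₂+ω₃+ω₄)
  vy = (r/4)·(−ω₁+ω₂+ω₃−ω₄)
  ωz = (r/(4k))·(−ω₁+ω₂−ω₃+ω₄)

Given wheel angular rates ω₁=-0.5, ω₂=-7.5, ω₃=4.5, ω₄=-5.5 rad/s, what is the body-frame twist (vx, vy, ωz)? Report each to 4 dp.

(-0.1800, 0.0600, -0.9444)

k = lx + ly = 0.18 + 0.18 = 0.3600
ω₁+ω₂+ω₃+ω₄ = -9.0000  →  vx = (0.08/4)·-9.0000 = -0.1800
−ω₁+ω₂+ω₃−ω₄ = 3.0000  →  vy = (0.08/4)·3.0000 = 0.0600
−ω₁+ω₂−ω₃+ω₄ = -17.0000  →  ωz = (0.08/1.4400)·-17.0000 = -0.9444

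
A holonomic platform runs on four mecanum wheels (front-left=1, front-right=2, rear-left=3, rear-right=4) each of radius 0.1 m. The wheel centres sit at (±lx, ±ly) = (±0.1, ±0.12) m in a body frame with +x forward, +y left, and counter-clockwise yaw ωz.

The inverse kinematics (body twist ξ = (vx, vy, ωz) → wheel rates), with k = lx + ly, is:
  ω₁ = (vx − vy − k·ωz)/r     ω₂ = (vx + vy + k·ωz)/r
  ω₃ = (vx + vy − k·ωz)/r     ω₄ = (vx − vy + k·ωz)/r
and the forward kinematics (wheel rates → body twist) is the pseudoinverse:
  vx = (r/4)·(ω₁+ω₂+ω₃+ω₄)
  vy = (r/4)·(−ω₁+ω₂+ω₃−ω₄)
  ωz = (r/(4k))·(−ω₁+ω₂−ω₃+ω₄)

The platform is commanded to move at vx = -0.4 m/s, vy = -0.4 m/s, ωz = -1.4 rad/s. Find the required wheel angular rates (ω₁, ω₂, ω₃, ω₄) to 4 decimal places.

k = lx + ly = 0.1 + 0.12 = 0.2200;  k·ωz = 0.2200·-1.4 = -0.3080
ω₁ (FL) = (vx − vy − k·ωz)/r = 0.3080/0.1 = 3.0800
ω₂ (FR) = (vx + vy + k·ωz)/r = -1.1080/0.1 = -11.0800
ω₃ (RL) = (vx + vy − k·ωz)/r = -0.4920/0.1 = -4.9200
ω₄ (RR) = (vx − vy + k·ωz)/r = -0.3080/0.1 = -3.0800

(3.0800, -11.0800, -4.9200, -3.0800)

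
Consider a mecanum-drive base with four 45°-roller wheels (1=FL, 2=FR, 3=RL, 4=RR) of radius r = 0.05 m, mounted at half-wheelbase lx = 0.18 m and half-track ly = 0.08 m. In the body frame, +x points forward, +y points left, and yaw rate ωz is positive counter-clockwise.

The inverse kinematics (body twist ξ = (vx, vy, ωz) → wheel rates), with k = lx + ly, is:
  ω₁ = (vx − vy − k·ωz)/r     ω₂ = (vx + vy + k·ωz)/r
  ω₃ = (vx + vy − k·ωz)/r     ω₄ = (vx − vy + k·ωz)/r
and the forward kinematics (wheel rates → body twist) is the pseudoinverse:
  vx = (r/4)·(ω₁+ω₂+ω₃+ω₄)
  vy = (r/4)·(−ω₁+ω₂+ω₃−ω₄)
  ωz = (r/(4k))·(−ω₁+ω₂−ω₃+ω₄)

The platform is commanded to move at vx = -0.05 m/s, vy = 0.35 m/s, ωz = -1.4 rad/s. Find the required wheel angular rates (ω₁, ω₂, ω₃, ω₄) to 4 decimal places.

k = lx + ly = 0.18 + 0.08 = 0.2600;  k·ωz = 0.2600·-1.4 = -0.3640
ω₁ (FL) = (vx − vy − k·ωz)/r = -0.0360/0.05 = -0.7200
ω₂ (FR) = (vx + vy + k·ωz)/r = -0.0640/0.05 = -1.2800
ω₃ (RL) = (vx + vy − k·ωz)/r = 0.6640/0.05 = 13.2800
ω₄ (RR) = (vx − vy + k·ωz)/r = -0.7640/0.05 = -15.2800

(-0.7200, -1.2800, 13.2800, -15.2800)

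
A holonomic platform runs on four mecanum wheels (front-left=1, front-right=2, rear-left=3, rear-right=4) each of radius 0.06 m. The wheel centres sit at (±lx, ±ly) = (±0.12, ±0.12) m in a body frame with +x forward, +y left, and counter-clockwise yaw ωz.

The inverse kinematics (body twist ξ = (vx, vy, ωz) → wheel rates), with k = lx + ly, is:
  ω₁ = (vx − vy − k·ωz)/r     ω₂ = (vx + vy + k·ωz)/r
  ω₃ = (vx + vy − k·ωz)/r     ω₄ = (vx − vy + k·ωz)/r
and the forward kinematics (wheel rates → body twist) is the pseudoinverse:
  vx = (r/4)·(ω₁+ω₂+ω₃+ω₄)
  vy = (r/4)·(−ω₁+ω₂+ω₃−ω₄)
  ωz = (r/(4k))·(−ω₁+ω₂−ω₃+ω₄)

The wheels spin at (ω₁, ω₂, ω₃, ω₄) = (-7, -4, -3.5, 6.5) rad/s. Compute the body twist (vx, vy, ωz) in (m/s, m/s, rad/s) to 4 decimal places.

(-0.1200, -0.1050, 0.8125)

k = lx + ly = 0.12 + 0.12 = 0.2400
ω₁+ω₂+ω₃+ω₄ = -8.0000  →  vx = (0.06/4)·-8.0000 = -0.1200
−ω₁+ω₂+ω₃−ω₄ = -7.0000  →  vy = (0.06/4)·-7.0000 = -0.1050
−ω₁+ω₂−ω₃+ω₄ = 13.0000  →  ωz = (0.06/0.9600)·13.0000 = 0.8125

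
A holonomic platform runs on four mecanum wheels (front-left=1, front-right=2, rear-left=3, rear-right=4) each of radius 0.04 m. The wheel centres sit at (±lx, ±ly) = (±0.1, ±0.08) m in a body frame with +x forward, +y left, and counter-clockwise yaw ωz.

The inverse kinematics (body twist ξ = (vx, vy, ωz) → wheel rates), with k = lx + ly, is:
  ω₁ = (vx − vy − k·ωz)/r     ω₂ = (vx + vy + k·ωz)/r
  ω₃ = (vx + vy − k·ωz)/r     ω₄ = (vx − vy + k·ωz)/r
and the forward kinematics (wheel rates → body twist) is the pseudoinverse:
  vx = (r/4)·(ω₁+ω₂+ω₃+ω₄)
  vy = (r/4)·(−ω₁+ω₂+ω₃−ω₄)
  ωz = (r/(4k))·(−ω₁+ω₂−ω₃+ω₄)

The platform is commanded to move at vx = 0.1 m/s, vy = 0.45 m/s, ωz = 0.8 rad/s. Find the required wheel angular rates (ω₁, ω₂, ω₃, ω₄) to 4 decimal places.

k = lx + ly = 0.1 + 0.08 = 0.1800;  k·ωz = 0.1800·0.8 = 0.1440
ω₁ (FL) = (vx − vy − k·ωz)/r = -0.4940/0.04 = -12.3500
ω₂ (FR) = (vx + vy + k·ωz)/r = 0.6940/0.04 = 17.3500
ω₃ (RL) = (vx + vy − k·ωz)/r = 0.4060/0.04 = 10.1500
ω₄ (RR) = (vx − vy + k·ωz)/r = -0.2060/0.04 = -5.1500

(-12.3500, 17.3500, 10.1500, -5.1500)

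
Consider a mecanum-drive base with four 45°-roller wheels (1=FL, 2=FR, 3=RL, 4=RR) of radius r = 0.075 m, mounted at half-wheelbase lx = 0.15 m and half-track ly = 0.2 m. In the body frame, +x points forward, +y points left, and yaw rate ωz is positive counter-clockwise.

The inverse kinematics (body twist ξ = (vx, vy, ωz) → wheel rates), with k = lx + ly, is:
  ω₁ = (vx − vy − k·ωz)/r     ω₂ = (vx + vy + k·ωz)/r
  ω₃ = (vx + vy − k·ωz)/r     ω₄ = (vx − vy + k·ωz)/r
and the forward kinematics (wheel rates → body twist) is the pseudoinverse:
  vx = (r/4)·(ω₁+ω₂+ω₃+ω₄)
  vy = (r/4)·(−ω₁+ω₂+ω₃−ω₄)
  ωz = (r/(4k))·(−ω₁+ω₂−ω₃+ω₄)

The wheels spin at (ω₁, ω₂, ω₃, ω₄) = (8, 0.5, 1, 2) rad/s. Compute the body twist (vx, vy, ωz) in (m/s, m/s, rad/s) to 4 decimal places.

k = lx + ly = 0.15 + 0.2 = 0.3500
ω₁+ω₂+ω₃+ω₄ = 11.5000  →  vx = (0.075/4)·11.5000 = 0.2156
−ω₁+ω₂+ω₃−ω₄ = -8.5000  →  vy = (0.075/4)·-8.5000 = -0.1594
−ω₁+ω₂−ω₃+ω₄ = -6.5000  →  ωz = (0.075/1.4000)·-6.5000 = -0.3482

(0.2156, -0.1594, -0.3482)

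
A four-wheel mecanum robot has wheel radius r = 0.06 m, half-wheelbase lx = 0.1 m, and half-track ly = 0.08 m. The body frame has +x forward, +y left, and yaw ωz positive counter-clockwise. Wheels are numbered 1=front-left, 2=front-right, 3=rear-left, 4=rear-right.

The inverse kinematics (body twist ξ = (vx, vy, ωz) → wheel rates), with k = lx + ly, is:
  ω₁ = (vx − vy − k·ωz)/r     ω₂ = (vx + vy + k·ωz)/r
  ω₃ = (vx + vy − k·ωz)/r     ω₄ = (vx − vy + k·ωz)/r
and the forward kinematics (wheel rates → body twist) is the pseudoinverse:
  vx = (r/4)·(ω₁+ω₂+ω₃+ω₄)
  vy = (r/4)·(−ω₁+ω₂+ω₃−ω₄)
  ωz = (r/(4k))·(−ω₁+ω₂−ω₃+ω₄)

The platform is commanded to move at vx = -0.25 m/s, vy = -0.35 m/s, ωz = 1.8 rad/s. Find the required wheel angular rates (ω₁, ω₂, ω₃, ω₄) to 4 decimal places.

(-3.7333, -4.6000, -15.4000, 7.0667)

k = lx + ly = 0.1 + 0.08 = 0.1800;  k·ωz = 0.1800·1.8 = 0.3240
ω₁ (FL) = (vx − vy − k·ωz)/r = -0.2240/0.06 = -3.7333
ω₂ (FR) = (vx + vy + k·ωz)/r = -0.2760/0.06 = -4.6000
ω₃ (RL) = (vx + vy − k·ωz)/r = -0.9240/0.06 = -15.4000
ω₄ (RR) = (vx − vy + k·ωz)/r = 0.4240/0.06 = 7.0667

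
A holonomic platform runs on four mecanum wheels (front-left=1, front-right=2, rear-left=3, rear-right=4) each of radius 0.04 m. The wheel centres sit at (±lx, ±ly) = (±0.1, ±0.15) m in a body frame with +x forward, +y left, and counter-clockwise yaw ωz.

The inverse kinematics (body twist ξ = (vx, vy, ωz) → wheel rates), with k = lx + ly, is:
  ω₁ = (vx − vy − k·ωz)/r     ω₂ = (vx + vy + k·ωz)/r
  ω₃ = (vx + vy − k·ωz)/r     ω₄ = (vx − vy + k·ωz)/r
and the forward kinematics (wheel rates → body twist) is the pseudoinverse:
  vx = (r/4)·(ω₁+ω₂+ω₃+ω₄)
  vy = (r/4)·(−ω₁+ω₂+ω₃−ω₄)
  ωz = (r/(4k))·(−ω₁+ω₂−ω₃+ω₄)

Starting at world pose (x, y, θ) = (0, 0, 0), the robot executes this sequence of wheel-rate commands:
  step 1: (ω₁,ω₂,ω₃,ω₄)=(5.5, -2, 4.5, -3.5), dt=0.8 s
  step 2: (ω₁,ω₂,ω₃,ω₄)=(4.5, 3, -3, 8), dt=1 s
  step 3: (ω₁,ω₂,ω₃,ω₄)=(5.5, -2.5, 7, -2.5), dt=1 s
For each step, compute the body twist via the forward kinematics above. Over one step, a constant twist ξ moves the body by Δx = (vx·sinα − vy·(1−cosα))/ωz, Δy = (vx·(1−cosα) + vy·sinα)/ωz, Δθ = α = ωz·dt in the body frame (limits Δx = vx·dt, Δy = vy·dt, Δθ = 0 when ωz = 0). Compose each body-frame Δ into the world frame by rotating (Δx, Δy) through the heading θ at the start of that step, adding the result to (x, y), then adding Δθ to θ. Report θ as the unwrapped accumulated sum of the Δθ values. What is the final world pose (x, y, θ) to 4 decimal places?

step 1: ξ=(vx,vy,ωz)=(0.0450, 0.0050, -0.6200), dt=0.8 → body Δ=(0.0355, -0.0049, -0.4960) → world pose (0.0355, -0.0049, -0.4960)
step 2: ξ=(vx,vy,ωz)=(0.1250, -0.1250, 0.3800), dt=1.0 → body Δ=(0.1455, -0.0985, 0.3800) → world pose (0.1166, -0.1608, -0.1160)
step 3: ξ=(vx,vy,ωz)=(0.0750, 0.0150, -0.7000), dt=1.0 → body Δ=(0.0741, -0.0114, -0.7000) → world pose (0.1888, -0.1807, -0.8160)

(0.1888, -0.1807, -0.8160)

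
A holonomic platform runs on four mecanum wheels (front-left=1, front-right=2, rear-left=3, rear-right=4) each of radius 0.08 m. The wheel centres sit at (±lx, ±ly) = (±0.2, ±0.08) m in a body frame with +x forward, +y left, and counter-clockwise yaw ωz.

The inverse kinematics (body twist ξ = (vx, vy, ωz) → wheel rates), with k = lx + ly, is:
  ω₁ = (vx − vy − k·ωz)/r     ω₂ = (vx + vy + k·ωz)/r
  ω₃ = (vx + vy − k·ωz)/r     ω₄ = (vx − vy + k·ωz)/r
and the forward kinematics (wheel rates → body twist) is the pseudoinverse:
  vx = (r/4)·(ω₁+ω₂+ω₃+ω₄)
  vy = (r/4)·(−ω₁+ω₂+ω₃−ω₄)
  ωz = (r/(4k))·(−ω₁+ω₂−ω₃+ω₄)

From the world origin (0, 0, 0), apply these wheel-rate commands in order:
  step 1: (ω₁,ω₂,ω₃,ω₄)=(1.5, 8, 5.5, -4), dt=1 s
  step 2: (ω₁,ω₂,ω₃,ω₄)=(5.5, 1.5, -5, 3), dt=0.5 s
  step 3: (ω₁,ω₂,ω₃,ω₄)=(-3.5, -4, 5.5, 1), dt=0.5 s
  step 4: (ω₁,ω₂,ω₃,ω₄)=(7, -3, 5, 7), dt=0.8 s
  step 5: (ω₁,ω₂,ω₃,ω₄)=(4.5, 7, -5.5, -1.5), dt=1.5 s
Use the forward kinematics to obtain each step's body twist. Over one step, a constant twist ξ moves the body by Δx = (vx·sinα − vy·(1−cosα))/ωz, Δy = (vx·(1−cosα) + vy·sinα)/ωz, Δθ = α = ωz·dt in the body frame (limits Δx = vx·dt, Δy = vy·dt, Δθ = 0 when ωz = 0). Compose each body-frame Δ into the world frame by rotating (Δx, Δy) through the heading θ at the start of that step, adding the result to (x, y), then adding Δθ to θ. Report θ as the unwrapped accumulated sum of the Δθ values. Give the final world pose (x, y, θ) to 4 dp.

step 1: ξ=(vx,vy,ωz)=(0.2200, 0.3200, -0.2143), dt=1.0 → body Δ=(0.2525, 0.2941, -0.2143) → world pose (0.2525, 0.2941, -0.2143)
step 2: ξ=(vx,vy,ωz)=(0.1000, -0.2400, 0.2857), dt=0.5 → body Δ=(0.0584, -0.1160, 0.1429) → world pose (0.2849, 0.1683, -0.0714)
step 3: ξ=(vx,vy,ωz)=(-0.0200, 0.0800, -0.3571), dt=0.5 → body Δ=(-0.0064, 0.0407, -0.1786) → world pose (0.2814, 0.2093, -0.2500)
step 4: ξ=(vx,vy,ωz)=(0.3200, -0.2400, -0.5714), dt=0.8 → body Δ=(0.2040, -0.2429, -0.4571) → world pose (0.4190, -0.0765, -0.7071)
step 5: ξ=(vx,vy,ωz)=(0.0900, -0.0300, 0.4643), dt=1.5 → body Δ=(0.1394, 0.0037, 0.6964) → world pose (0.5274, -0.1643, -0.0107)

(0.5274, -0.1643, -0.0107)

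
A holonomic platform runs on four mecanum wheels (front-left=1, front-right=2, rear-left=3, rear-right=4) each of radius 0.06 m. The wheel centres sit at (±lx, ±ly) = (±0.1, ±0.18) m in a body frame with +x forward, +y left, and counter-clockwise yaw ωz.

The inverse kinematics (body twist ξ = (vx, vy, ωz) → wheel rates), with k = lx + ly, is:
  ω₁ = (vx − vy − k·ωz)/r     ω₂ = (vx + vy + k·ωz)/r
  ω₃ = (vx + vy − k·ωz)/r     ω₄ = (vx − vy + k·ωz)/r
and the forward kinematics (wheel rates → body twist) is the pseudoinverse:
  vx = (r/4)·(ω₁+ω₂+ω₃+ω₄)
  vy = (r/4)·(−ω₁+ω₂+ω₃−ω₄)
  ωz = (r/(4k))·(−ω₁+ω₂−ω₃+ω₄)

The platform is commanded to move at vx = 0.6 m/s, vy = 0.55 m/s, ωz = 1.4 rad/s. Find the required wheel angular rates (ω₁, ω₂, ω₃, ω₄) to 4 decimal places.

(-5.7000, 25.7000, 12.6333, 7.3667)

k = lx + ly = 0.1 + 0.18 = 0.2800;  k·ωz = 0.2800·1.4 = 0.3920
ω₁ (FL) = (vx − vy − k·ωz)/r = -0.3420/0.06 = -5.7000
ω₂ (FR) = (vx + vy + k·ωz)/r = 1.5420/0.06 = 25.7000
ω₃ (RL) = (vx + vy − k·ωz)/r = 0.7580/0.06 = 12.6333
ω₄ (RR) = (vx − vy + k·ωz)/r = 0.4420/0.06 = 7.3667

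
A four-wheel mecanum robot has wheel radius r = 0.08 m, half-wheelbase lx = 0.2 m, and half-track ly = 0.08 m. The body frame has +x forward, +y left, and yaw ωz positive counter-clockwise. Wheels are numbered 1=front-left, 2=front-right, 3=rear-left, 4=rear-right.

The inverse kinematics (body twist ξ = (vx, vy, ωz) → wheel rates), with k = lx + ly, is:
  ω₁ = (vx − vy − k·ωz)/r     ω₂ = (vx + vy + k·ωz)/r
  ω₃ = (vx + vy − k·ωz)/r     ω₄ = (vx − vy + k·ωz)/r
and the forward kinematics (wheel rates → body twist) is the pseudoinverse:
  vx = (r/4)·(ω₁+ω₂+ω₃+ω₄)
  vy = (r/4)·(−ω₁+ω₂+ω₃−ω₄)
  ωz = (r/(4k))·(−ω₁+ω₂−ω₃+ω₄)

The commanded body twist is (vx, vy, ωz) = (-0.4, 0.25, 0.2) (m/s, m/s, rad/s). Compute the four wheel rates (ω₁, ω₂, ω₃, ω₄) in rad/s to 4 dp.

k = lx + ly = 0.2 + 0.08 = 0.2800;  k·ωz = 0.2800·0.2 = 0.0560
ω₁ (FL) = (vx − vy − k·ωz)/r = -0.7060/0.08 = -8.8250
ω₂ (FR) = (vx + vy + k·ωz)/r = -0.0940/0.08 = -1.1750
ω₃ (RL) = (vx + vy − k·ωz)/r = -0.2060/0.08 = -2.5750
ω₄ (RR) = (vx − vy + k·ωz)/r = -0.5940/0.08 = -7.4250

(-8.8250, -1.1750, -2.5750, -7.4250)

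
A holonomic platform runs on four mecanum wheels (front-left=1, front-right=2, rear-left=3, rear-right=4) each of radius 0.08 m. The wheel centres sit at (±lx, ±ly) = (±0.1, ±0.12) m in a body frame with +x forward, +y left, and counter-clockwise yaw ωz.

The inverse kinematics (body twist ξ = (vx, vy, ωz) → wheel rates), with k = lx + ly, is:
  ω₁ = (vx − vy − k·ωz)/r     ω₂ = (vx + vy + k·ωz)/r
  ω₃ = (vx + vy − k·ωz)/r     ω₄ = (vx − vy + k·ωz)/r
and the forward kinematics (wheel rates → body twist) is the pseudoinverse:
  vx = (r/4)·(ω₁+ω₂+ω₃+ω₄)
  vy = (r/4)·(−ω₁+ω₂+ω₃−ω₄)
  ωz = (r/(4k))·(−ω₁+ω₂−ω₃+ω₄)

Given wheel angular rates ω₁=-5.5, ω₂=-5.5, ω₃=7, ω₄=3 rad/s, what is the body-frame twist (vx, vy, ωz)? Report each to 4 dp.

(-0.0200, 0.0800, -0.3636)

k = lx + ly = 0.1 + 0.12 = 0.2200
ω₁+ω₂+ω₃+ω₄ = -1.0000  →  vx = (0.08/4)·-1.0000 = -0.0200
−ω₁+ω₂+ω₃−ω₄ = 4.0000  →  vy = (0.08/4)·4.0000 = 0.0800
−ω₁+ω₂−ω₃+ω₄ = -4.0000  →  ωz = (0.08/0.8800)·-4.0000 = -0.3636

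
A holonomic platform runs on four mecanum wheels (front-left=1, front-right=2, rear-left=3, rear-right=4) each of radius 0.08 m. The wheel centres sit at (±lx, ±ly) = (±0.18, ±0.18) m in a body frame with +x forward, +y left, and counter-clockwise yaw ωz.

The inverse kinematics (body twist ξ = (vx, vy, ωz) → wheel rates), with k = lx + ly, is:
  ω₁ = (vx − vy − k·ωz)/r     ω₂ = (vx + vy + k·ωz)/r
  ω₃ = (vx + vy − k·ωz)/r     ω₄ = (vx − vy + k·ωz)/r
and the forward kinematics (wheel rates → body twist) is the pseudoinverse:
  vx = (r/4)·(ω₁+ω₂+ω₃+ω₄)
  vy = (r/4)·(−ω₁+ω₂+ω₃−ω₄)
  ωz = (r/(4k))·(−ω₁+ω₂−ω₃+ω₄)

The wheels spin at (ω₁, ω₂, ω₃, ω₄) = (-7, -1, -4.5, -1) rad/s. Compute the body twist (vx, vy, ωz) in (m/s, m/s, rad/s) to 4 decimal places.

k = lx + ly = 0.18 + 0.18 = 0.3600
ω₁+ω₂+ω₃+ω₄ = -13.5000  →  vx = (0.08/4)·-13.5000 = -0.2700
−ω₁+ω₂+ω₃−ω₄ = 2.5000  →  vy = (0.08/4)·2.5000 = 0.0500
−ω₁+ω₂−ω₃+ω₄ = 9.5000  →  ωz = (0.08/1.4400)·9.5000 = 0.5278

(-0.2700, 0.0500, 0.5278)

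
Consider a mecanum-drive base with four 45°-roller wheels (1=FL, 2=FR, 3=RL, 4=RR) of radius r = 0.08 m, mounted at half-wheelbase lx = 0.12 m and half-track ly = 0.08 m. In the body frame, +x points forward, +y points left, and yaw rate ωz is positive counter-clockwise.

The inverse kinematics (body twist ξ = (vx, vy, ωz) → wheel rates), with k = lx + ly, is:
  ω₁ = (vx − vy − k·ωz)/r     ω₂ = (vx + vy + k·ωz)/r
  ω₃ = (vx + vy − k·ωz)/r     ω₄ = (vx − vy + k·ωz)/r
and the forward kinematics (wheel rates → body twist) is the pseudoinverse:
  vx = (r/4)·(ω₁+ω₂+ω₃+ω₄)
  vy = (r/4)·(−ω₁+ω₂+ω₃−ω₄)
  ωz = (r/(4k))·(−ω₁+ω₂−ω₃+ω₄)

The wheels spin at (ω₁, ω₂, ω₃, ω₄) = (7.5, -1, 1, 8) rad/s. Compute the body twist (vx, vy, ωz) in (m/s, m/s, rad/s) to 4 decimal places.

k = lx + ly = 0.12 + 0.08 = 0.2000
ω₁+ω₂+ω₃+ω₄ = 15.5000  →  vx = (0.08/4)·15.5000 = 0.3100
−ω₁+ω₂+ω₃−ω₄ = -15.5000  →  vy = (0.08/4)·-15.5000 = -0.3100
−ω₁+ω₂−ω₃+ω₄ = -1.5000  →  ωz = (0.08/0.8000)·-1.5000 = -0.1500

(0.3100, -0.3100, -0.1500)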